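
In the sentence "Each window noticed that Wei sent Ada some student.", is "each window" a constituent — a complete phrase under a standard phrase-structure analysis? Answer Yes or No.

"each window" is exactly the noun phrase [NP each window], a complete constituent.

Yes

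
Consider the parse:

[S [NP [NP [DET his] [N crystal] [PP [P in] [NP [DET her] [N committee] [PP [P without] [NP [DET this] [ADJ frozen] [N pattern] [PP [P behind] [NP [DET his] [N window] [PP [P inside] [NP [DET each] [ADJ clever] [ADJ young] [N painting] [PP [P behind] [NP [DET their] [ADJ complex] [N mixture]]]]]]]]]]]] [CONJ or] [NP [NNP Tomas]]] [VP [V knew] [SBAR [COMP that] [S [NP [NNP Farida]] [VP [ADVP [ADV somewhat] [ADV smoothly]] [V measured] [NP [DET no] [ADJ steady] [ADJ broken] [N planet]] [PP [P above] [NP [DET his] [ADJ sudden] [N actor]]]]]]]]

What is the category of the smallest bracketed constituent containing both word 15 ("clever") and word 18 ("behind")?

The smallest bracket enclosing both words is [NP each clever young painting behind their complex mixture], so the label is NP.

NP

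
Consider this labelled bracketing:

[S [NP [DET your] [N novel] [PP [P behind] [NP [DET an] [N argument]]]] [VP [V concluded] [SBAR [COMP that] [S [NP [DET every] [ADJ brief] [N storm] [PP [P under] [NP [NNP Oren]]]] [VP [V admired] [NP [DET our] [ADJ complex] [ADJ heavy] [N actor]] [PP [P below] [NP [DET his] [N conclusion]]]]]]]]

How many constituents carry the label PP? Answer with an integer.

3

Listing each PP by its span: [PP behind an argument]; [PP under Oren]; [PP below his conclusion] — that makes 3.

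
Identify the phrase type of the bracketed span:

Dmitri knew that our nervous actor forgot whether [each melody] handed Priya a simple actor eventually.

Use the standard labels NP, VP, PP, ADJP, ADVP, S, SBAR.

The span is built around the noun "melody" — a noun phrase (NP).

NP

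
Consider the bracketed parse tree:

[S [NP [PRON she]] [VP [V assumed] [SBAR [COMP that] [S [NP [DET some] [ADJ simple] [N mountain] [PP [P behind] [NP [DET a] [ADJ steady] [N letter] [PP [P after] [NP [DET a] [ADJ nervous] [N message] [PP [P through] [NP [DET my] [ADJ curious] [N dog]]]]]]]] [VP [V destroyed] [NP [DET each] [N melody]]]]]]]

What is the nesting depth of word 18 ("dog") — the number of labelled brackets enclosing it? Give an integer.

Counting open brackets not yet closed at "dog": [S [VP [SBAR [S [NP [PP [NP [PP [NP [PP [NP [N = 12.

12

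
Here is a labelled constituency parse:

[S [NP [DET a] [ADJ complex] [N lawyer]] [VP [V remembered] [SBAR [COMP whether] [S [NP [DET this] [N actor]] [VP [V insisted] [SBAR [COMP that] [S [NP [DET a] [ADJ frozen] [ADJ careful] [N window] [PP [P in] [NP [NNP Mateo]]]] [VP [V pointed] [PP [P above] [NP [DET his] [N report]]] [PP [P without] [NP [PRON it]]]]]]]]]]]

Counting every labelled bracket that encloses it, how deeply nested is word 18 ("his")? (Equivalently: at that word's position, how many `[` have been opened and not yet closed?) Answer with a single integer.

11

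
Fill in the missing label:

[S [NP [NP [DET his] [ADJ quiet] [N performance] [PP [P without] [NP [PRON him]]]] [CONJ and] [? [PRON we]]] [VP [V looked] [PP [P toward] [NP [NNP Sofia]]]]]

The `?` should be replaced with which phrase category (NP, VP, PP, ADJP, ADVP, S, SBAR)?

NP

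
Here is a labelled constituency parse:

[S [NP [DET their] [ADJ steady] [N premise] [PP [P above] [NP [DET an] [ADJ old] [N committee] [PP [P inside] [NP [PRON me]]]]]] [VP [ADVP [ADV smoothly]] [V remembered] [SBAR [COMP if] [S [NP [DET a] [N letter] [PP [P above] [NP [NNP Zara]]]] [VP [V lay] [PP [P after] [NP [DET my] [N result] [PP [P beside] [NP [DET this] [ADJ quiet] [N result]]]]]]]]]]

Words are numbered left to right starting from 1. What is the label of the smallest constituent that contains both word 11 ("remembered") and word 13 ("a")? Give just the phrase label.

VP

The smallest bracket enclosing both words is [VP smoothly remembered if a letter above Zara lay after my result beside this quiet result], so the label is VP.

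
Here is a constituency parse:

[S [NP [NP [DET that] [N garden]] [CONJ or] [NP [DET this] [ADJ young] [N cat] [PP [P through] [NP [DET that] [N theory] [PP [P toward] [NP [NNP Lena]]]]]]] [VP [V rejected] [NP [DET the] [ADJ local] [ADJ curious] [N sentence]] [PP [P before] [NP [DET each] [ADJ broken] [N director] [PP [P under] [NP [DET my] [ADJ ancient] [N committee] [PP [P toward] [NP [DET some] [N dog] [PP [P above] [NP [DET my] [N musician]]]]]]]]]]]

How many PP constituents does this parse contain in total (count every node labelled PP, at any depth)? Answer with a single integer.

6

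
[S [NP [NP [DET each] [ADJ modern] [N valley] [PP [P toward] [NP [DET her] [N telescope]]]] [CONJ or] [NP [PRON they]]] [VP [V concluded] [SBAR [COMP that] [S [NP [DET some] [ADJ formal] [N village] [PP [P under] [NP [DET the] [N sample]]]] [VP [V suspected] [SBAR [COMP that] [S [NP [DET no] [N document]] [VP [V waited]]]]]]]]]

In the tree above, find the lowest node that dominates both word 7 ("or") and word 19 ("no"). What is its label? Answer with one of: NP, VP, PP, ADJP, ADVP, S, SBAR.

S

The smallest bracket enclosing both words is [S each modern valley toward her telescope or they concluded that some formal village under the sample suspected that no document waited], so the label is S.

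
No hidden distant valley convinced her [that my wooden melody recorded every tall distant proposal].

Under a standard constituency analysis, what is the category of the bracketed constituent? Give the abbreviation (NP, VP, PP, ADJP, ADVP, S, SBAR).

SBAR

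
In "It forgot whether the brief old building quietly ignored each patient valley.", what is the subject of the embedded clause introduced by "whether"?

the brief old building

The subject of the embedded clause introduced by "whether" is the NP immediately before the verb "ignored": "the brief old building".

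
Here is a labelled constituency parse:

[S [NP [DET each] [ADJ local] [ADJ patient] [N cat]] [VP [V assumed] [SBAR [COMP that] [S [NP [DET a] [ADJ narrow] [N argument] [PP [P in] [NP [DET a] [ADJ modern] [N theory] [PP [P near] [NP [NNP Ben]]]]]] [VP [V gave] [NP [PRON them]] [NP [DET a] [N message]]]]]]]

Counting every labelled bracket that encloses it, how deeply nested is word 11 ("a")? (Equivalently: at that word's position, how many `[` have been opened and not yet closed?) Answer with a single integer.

8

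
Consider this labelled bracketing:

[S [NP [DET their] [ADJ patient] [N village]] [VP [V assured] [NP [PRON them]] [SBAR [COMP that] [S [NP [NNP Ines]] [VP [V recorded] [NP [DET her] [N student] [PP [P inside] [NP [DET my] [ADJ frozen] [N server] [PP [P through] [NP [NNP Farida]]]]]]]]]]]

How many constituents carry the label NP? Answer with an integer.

Listing each NP by its span: [NP their patient village]; [NP them]; [NP Ines]; [NP her student inside my frozen server through Farida]; [NP my frozen server through Farida]; [NP Farida] — that makes 6.

6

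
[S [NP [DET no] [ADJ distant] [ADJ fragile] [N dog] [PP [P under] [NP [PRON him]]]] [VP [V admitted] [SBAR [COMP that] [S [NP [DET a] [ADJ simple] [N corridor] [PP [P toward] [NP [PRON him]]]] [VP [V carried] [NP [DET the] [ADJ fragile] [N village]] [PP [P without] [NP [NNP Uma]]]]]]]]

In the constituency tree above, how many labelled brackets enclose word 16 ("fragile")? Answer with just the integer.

Counting open brackets not yet closed at "fragile": [S [VP [SBAR [S [VP [NP [ADJ = 7.

7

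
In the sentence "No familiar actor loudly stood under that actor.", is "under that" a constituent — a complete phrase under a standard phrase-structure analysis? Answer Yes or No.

No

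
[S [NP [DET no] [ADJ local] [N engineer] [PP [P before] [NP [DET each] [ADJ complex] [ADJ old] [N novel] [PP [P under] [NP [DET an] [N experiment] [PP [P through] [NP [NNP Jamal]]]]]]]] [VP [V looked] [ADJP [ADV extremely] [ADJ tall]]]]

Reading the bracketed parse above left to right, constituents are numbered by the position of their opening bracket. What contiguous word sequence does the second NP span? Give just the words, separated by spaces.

each complex old novel under an experiment through Jamal

Opening `[NP` markers occur at word positions 1, 5, 10, 13; the second of these opens the constituent [NP each complex old novel under an experiment through Jamal].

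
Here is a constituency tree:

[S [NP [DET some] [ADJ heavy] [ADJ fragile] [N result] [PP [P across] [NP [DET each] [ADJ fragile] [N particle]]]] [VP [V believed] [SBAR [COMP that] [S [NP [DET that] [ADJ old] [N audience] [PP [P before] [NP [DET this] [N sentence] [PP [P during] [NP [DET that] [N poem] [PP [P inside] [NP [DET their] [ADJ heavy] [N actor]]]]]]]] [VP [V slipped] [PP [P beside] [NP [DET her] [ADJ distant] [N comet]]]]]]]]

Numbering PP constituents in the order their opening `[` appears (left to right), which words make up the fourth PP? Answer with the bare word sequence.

inside their heavy actor

In left-to-right order the PP constituents are "across each fragile particle"; "before this sentence during that poem inside their heavy actor"; "during that poem inside their heavy actor"; "inside their heavy actor"; "beside her distant comet". Number 4 is "inside their heavy actor".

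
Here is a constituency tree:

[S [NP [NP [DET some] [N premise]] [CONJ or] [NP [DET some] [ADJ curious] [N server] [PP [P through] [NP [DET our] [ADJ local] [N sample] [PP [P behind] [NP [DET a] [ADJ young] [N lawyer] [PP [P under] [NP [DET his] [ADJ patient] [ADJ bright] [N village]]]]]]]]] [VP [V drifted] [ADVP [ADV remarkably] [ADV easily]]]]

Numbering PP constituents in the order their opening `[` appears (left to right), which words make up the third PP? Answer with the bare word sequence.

under his patient bright village

The PP opening brackets appear, in order, over: "through our local sample behind a young lawyer under his patient bright village"; "behind a young lawyer under his patient bright village"; "under his patient bright village". The third one spans "under his patient bright village".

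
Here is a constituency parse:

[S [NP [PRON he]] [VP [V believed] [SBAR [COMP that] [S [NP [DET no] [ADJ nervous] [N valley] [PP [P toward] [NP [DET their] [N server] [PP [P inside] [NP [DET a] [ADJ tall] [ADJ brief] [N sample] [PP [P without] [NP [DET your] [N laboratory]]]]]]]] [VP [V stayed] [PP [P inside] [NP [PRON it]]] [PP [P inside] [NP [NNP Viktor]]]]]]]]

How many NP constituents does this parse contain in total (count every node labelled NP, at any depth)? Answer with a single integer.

7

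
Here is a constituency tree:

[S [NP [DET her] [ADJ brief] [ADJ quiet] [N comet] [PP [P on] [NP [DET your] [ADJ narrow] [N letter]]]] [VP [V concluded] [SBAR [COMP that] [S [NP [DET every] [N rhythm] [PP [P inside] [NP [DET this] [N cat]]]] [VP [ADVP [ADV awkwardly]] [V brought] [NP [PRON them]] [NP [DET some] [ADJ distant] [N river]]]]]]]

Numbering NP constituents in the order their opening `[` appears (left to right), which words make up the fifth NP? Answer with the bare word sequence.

Opening `[NP` markers occur at word positions 1, 6, 11, 14, 18, 19; the fifth of these opens the constituent [NP them].

them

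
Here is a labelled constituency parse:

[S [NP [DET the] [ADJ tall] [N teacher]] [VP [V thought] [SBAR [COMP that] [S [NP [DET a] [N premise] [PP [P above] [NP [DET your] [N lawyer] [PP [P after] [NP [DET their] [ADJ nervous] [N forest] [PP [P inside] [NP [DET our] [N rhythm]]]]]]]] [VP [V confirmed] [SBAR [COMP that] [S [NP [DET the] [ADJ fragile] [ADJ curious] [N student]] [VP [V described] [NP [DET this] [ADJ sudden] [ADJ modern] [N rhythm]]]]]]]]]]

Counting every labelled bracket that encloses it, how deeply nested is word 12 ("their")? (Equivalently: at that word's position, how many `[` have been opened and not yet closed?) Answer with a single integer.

10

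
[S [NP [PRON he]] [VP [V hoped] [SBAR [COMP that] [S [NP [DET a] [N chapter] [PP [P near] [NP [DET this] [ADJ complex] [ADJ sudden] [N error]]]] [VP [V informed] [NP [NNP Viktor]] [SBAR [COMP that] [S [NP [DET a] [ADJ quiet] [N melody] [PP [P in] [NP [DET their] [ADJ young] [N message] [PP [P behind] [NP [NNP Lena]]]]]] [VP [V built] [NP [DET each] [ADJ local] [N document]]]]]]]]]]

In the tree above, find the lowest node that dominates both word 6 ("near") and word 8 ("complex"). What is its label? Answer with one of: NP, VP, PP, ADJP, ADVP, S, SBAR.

PP

Word 6 lies under S → VP → SBAR → S → NP → PP → P; word 8 lies under S → VP → SBAR → S → NP → PP → NP → ADJ. The lowest shared node is the PP.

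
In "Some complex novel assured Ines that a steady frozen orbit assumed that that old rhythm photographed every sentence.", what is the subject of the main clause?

some complex novel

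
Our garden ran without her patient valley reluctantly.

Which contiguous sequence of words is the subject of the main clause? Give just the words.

our garden

In the main clause the verb is "ran"; the NP preceding it, "our garden", is the subject.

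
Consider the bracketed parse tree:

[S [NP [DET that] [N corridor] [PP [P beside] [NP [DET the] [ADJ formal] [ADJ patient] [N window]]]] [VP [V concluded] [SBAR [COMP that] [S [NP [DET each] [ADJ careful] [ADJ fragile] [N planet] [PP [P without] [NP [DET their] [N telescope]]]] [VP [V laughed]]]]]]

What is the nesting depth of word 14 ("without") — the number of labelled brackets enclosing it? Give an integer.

The word sits inside P, which is inside PP, inside NP, inside S, inside SBAR, inside VP, inside S — 7 brackets in all.

7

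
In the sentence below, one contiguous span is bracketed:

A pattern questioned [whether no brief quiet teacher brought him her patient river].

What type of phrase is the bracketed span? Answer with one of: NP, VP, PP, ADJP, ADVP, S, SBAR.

SBAR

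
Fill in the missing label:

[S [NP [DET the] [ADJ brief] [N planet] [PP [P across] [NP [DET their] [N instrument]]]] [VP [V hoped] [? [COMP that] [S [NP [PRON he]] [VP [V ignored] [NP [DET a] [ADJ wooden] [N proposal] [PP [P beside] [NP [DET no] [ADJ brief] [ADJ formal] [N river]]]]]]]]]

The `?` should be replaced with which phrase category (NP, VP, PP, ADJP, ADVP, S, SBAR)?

SBAR

Looking at what the `?` directly dominates — COMP 'that', S — this is a subordinate clause (SBAR).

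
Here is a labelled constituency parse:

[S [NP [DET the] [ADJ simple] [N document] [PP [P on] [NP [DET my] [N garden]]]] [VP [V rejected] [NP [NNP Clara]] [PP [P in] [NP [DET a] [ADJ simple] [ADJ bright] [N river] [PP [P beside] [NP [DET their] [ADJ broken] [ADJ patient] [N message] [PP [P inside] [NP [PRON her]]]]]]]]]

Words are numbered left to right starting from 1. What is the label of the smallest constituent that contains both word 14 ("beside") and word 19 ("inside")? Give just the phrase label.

PP

Word 14 lies under S → VP → PP → NP → PP → P; word 19 lies under S → VP → PP → NP → PP → NP → PP → P. The lowest shared node is the PP.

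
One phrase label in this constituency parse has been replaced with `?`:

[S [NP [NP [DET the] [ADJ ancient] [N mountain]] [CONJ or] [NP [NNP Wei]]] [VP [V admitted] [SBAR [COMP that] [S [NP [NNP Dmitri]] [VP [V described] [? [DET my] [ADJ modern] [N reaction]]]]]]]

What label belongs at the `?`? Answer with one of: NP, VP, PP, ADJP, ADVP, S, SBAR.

NP

The `?` node immediately contains: DET 'my', ADJ 'modern', N 'reaction'. That is the internal structure of a noun phrase, so the label is NP.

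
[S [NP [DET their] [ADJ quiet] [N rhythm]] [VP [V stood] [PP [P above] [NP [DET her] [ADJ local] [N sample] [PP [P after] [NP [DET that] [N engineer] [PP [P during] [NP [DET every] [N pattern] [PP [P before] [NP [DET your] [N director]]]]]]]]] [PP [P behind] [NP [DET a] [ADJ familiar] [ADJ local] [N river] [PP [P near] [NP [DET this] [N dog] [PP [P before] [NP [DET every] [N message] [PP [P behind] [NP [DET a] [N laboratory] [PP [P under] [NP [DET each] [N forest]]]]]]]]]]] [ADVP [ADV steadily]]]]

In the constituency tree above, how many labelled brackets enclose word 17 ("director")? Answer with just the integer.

11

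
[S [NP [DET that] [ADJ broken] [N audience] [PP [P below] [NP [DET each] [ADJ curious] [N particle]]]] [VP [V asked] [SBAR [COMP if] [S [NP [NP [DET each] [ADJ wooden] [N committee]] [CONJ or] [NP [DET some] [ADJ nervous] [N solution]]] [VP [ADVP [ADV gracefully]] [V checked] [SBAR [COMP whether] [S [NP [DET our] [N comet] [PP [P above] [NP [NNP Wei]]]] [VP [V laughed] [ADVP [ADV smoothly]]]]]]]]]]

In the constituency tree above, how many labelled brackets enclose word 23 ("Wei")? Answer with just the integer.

Counting open brackets not yet closed at "Wei": [S [VP [SBAR [S [VP [SBAR [S [NP [PP [NP [NNP = 11.

11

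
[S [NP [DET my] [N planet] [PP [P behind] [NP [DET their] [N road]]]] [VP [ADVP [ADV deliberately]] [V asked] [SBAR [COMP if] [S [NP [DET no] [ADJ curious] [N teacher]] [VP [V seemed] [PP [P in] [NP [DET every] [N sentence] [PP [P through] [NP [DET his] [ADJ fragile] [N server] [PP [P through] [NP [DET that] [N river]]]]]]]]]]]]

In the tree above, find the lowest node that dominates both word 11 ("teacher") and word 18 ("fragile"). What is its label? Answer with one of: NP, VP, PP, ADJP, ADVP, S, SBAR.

S

The smallest bracket enclosing both words is [S no curious teacher seemed in every sentence through his fragile server through that river], so the label is S.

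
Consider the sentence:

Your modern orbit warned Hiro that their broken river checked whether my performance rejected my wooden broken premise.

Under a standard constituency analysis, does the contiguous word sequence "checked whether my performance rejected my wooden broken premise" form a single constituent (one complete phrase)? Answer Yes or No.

Yes

These words form the whole verb phrase headed by "checked", so yes — one constituent.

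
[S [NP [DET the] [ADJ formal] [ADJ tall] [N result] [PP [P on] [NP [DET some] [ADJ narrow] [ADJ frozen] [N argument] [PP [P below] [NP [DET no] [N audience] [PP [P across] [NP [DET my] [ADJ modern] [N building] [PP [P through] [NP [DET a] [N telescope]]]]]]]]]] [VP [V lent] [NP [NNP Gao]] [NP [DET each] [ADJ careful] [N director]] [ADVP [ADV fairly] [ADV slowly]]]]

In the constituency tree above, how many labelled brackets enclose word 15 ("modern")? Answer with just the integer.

Path from the root down to the word: S → NP → PP → NP → PP → NP → PP → NP → ADJ. That is 9 enclosing brackets.

9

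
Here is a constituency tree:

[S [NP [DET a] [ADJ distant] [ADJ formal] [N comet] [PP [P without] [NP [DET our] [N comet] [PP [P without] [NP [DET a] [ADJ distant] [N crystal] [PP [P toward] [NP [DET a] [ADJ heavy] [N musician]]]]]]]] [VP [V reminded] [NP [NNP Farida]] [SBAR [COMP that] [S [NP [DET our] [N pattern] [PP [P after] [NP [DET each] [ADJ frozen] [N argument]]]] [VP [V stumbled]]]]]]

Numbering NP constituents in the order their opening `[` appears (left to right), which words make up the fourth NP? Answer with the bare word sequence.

a heavy musician

The NP opening brackets appear, in order, over: "a distant formal comet without our comet without a distant crystal toward a heavy musician"; "our comet without a distant crystal toward a heavy musician"; "a distant crystal toward a heavy musician"; "a heavy musician"; "Farida"; "our pattern after each frozen argument"; "each frozen argument". The fourth one spans "a heavy musician".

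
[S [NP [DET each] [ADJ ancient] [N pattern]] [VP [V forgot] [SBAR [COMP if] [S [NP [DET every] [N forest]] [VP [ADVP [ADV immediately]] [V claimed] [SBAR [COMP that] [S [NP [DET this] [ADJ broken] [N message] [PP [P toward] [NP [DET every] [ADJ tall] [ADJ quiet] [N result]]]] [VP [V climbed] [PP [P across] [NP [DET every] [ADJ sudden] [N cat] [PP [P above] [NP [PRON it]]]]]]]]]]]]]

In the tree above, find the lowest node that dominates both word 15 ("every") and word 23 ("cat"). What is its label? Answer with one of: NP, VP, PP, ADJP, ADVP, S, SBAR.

S

Word 15 lies under S → VP → SBAR → S → VP → SBAR → S → NP → PP → NP → DET; word 23 lies under S → VP → SBAR → S → VP → SBAR → S → VP → PP → NP → N. The lowest shared node is the S.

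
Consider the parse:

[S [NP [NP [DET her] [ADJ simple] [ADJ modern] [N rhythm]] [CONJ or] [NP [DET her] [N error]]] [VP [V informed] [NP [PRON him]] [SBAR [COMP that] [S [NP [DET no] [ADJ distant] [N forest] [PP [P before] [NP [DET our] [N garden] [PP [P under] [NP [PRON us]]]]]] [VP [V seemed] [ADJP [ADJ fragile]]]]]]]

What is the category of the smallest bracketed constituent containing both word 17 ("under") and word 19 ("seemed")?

Both words fall inside [S no distant forest before our garden under us seemed fragile] (words 11–20), and no smaller constituent contains them both. Label: S.

S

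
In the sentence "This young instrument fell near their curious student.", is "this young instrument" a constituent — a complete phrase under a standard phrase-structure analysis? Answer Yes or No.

Yes

The sequence corresponds to a single NP node — the noun phrase "this young instrument".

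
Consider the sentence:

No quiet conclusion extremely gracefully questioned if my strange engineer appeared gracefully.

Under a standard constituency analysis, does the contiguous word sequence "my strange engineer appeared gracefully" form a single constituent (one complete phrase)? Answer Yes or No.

Yes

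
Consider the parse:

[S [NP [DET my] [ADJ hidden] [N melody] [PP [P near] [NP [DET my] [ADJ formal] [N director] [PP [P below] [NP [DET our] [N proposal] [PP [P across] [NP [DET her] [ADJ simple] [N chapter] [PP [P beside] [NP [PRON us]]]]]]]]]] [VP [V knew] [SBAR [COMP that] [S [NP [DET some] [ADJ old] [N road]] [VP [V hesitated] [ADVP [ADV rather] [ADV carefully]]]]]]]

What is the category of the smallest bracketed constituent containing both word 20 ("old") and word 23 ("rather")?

S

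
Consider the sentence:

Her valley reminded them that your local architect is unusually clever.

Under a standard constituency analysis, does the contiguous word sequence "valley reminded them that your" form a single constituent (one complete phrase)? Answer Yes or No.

No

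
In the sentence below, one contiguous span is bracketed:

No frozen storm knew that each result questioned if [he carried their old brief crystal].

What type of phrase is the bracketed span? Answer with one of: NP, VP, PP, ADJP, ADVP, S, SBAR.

"carried" is the head of the bracketed span, so the span is a clause: S.

S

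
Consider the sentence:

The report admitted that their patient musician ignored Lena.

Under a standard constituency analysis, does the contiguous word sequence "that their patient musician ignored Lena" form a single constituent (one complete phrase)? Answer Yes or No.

These words form the whole subordinate clause headed by "that", so yes — one constituent.

Yes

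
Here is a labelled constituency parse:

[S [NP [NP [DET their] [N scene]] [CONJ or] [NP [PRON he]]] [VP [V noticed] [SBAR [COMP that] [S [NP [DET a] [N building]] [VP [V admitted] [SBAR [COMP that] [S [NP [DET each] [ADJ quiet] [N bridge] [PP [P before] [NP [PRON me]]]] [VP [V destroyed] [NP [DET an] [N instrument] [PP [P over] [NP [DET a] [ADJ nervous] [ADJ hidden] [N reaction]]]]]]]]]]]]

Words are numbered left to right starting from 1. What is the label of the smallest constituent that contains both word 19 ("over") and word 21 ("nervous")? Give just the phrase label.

Word 19 lies under S → VP → SBAR → S → VP → SBAR → S → VP → NP → PP → P; word 21 lies under S → VP → SBAR → S → VP → SBAR → S → VP → NP → PP → NP → ADJ. The lowest shared node is the PP.

PP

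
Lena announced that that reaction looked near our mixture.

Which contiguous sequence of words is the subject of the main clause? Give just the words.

Lena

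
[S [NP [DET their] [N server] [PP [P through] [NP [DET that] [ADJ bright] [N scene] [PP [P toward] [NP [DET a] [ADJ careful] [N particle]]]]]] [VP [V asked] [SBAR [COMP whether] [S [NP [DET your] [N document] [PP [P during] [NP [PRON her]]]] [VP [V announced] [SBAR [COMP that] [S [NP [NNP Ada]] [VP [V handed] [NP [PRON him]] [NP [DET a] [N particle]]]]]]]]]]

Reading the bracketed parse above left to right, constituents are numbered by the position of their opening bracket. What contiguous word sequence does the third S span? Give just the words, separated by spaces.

Ada handed him a particle

In left-to-right order the S constituents are "their server through that bright scene toward a careful particle asked whether your document during her announced that Ada handed him a particle"; "your document during her announced that Ada handed him a particle"; "Ada handed him a particle". Number 3 is "Ada handed him a particle".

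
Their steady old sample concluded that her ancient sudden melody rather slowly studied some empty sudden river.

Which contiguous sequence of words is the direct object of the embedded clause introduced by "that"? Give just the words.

Within the embedded clause introduced by "that", the direct object of "studied" is "some empty sudden river".

some empty sudden river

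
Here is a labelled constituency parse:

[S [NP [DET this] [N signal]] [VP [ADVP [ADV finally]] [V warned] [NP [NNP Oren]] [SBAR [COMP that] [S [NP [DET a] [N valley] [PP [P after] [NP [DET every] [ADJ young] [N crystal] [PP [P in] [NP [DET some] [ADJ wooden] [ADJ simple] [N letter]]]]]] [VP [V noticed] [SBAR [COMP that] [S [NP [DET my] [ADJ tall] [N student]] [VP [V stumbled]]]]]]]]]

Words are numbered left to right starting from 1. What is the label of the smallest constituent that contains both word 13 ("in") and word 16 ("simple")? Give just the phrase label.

PP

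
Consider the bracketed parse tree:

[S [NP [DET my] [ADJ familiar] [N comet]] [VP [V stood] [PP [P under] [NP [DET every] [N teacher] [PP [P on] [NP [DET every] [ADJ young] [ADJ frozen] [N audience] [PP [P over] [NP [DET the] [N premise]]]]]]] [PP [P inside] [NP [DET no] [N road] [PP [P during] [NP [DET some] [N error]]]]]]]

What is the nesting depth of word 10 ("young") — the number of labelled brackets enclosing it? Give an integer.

7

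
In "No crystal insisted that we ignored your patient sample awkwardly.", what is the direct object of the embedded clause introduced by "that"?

your patient sample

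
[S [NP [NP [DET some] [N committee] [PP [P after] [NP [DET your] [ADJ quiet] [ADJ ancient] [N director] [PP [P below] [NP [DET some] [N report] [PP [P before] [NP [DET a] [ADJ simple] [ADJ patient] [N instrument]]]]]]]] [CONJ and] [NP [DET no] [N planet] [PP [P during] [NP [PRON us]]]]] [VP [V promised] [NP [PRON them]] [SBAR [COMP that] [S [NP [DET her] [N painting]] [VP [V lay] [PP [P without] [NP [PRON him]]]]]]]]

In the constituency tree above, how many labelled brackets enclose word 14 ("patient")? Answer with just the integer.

The word sits inside ADJ, which is inside NP, inside PP, inside NP, inside PP, inside NP, inside PP, inside NP, inside NP, inside S — 10 brackets in all.

10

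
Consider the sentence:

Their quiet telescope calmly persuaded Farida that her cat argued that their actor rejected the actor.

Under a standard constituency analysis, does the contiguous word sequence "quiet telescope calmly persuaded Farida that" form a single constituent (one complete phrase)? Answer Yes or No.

No

"quiet" belongs to the noun phrase "their quiet telescope" while "that" belongs to the verb phrase "calmly persuaded Farida that her cat argued that their actor rejected the actor"; a span that runs across that boundary is not a single phrase.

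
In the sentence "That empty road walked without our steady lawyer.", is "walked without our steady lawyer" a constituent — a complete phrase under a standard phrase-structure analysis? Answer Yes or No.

These words form the whole verb phrase headed by "walked", so yes — one constituent.

Yes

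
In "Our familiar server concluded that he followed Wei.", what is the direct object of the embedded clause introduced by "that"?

The verb of the embedded clause introduced by "that" is "followed"; its direct object is the NP "Wei".

Wei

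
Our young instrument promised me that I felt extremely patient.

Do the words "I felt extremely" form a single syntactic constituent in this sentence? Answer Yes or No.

The smallest constituent containing the whole sequence is the clause [S I felt extremely patient], but the sequence is only part of it — it straddles the boundary between noun phrase "I" and verb phrase "felt extremely patient".

No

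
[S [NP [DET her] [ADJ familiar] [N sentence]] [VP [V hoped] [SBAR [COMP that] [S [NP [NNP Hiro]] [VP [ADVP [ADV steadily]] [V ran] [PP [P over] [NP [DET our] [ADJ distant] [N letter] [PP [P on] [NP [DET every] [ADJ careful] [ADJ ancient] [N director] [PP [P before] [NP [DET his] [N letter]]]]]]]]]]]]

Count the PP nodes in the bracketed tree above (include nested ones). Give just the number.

The PP constituents are: [PP over our distant letter on every careful ancient director before his letter]; [PP on every careful ancient director before his letter]; [PP before his letter]. Total: 3.

3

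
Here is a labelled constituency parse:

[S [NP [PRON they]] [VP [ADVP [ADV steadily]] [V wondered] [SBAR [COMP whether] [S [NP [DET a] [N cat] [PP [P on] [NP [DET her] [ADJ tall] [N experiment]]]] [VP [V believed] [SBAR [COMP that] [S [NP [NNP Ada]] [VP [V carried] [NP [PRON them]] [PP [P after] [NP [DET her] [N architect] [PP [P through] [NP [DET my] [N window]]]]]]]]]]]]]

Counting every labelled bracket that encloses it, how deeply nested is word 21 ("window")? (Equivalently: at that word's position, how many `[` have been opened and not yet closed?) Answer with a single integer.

13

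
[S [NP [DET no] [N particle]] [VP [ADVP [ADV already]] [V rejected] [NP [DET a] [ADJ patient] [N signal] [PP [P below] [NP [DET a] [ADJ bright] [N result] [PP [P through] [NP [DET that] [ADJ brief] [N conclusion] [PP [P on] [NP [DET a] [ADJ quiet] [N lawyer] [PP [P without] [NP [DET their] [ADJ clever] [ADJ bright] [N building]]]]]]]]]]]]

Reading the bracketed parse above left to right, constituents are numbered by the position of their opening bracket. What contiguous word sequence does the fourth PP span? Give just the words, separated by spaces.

The PP opening brackets appear, in order, over: "below a bright result through that brief conclusion on a quiet lawyer without their clever bright building"; "through that brief conclusion on a quiet lawyer without their clever bright building"; "on a quiet lawyer without their clever bright building"; "without their clever bright building". The fourth one spans "without their clever bright building".

without their clever bright building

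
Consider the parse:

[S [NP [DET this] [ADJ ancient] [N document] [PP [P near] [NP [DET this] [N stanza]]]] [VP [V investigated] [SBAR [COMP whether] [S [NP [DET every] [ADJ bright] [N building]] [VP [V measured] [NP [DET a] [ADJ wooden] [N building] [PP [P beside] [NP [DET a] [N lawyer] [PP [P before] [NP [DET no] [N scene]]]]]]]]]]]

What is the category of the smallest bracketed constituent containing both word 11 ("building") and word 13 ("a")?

S

The smallest bracket enclosing both words is [S every bright building measured a wooden building beside a lawyer before no scene], so the label is S.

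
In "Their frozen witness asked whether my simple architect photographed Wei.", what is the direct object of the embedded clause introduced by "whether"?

Wei

The verb of the embedded clause introduced by "whether" is "photographed"; its direct object is the NP "Wei".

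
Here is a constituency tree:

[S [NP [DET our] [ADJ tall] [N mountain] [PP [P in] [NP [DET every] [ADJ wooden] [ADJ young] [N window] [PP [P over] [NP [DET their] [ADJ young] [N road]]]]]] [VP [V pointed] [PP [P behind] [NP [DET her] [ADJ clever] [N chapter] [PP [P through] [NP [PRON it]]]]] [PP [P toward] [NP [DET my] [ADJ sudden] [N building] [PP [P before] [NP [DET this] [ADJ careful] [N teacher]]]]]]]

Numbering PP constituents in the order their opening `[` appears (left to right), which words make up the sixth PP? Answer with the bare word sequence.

before this careful teacher

Opening `[PP` markers occur at word positions 4, 9, 14, 18, 20, 24; the sixth of these opens the constituent [PP before this careful teacher].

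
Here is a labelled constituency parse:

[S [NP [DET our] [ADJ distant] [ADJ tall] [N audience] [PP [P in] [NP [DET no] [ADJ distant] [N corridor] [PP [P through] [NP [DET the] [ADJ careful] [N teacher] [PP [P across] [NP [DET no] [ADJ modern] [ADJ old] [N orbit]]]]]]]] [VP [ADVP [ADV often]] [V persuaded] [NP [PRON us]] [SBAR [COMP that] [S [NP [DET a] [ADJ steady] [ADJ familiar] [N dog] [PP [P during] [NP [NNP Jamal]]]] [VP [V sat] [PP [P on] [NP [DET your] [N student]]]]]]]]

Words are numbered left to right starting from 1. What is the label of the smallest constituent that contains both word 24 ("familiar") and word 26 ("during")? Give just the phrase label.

Both words fall inside [NP a steady familiar dog during Jamal] (words 22–27), and no smaller constituent contains them both. Label: NP.

NP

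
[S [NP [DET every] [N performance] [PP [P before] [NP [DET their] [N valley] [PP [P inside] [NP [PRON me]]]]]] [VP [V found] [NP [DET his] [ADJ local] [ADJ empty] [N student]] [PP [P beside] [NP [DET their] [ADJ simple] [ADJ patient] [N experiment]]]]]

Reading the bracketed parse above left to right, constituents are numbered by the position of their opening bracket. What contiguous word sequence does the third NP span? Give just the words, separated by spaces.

me

In left-to-right order the NP constituents are "every performance before their valley inside me"; "their valley inside me"; "me"; "his local empty student"; "their simple patient experiment". Number 3 is "me".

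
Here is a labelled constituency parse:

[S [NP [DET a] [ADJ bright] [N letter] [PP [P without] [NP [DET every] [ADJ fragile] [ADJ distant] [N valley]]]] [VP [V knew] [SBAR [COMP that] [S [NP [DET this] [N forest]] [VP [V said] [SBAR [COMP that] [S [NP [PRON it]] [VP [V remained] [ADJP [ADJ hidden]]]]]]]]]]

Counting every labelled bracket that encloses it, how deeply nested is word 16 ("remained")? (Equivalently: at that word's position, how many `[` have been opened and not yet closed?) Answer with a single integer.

9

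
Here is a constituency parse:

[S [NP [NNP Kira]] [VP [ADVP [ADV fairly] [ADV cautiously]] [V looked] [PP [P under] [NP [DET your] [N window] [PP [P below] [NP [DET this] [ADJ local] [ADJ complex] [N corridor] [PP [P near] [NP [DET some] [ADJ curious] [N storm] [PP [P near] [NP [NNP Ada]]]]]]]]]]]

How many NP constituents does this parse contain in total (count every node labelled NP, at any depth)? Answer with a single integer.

The NP constituents are: [NP Kira]; [NP your window below this local complex corridor near some curious storm near Ada]; [NP this local complex corridor near some curious storm near Ada]; [NP some curious storm near Ada]; [NP Ada]. Total: 5.

5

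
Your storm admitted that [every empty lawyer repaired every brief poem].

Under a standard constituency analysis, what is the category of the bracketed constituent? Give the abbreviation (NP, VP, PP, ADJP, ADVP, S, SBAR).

S

The bracketed span "every empty lawyer repaired every brief poem" is headed by "repaired", making it a clause (S).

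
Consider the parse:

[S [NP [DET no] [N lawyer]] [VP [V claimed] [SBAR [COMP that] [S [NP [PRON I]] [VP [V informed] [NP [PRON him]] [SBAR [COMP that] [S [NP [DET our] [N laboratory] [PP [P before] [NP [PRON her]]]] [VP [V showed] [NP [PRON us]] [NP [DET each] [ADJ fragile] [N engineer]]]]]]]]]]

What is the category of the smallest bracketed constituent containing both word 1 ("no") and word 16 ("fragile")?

S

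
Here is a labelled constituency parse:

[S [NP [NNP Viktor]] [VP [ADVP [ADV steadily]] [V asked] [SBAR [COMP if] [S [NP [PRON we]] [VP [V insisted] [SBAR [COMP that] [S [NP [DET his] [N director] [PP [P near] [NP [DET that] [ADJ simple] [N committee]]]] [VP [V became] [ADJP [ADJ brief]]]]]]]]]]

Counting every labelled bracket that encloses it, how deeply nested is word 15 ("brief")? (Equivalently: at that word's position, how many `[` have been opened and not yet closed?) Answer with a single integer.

10

The word sits inside ADJ, which is inside ADJP, inside VP, inside S, inside SBAR, inside VP, inside S, inside SBAR, inside VP, inside S — 10 brackets in all.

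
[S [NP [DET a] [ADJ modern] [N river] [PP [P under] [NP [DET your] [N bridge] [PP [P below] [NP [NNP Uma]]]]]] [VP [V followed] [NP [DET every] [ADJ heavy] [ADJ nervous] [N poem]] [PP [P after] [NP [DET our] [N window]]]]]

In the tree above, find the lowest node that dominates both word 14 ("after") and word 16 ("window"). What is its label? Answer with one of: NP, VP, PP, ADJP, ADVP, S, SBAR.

Both words fall inside [PP after our window] (words 14–16), and no smaller constituent contains them both. Label: PP.

PP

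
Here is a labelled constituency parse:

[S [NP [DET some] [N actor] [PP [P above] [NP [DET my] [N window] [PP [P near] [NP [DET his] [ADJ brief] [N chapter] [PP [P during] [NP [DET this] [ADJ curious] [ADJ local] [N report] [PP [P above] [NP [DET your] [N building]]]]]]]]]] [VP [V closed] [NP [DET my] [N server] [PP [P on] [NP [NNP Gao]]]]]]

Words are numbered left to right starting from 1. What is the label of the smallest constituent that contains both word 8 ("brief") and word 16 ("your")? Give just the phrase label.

Word 8 lies under S → NP → PP → NP → PP → NP → ADJ; word 16 lies under S → NP → PP → NP → PP → NP → PP → NP → PP → NP → DET. The lowest shared node is the NP.

NP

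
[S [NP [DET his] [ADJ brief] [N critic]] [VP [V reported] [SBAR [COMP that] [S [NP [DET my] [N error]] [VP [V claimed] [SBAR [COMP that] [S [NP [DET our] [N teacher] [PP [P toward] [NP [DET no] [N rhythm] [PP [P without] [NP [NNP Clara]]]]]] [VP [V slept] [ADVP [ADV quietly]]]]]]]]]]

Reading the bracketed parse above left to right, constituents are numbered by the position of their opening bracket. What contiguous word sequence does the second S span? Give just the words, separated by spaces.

In left-to-right order the S constituents are "his brief critic reported that my error claimed that our teacher toward no rhythm without Clara slept quietly"; "my error claimed that our teacher toward no rhythm without Clara slept quietly"; "our teacher toward no rhythm without Clara slept quietly". Number 2 is "my error claimed that our teacher toward no rhythm without Clara slept quietly".

my error claimed that our teacher toward no rhythm without Clara slept quietly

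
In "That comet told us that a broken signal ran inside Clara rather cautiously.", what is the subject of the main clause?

In the main clause the verb is "told"; the NP preceding it, "that comet", is the subject.

that comet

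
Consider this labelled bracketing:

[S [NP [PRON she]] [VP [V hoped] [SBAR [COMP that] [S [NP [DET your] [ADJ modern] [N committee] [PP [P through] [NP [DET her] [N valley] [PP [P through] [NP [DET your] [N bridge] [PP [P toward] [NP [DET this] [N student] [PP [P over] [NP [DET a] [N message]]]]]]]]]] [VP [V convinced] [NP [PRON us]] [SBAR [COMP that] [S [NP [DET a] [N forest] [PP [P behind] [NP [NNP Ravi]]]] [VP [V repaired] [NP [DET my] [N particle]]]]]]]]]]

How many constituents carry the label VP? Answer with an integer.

3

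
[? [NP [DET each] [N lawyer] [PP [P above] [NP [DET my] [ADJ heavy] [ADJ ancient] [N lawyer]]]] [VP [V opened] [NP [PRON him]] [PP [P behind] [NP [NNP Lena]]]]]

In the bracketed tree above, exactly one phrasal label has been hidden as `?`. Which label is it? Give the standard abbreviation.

S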